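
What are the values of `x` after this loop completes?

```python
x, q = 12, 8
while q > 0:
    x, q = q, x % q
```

Let's trace through this code step by step.

Initialize: x = 12
Initialize: q = 8
Entering loop: while q > 0:
After iteration 1: x = 8, q = 4
After iteration 2: x = 4, q = 0
Loop ends.

Final answer: 4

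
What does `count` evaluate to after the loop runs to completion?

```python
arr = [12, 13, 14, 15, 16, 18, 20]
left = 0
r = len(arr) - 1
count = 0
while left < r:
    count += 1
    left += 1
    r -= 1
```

Let's trace through this code step by step.

Initialize: arr = [12, 13, 14, 15, 16, 18, 20]
Initialize: left = 0
Initialize: r = 6
Initialize: count = 0
Entering loop: while left < r:
After iteration 1: left = 1, r = 5, count = 1
After iteration 2: left = 2, r = 4, count = 2
After iteration 3: left = 3, r = 3, count = 3
Loop ends.

Final answer: 3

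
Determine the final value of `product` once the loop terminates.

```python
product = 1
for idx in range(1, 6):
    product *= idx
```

Let's trace through this code step by step.

Initialize: product = 1
Entering loop: for idx in range(1, 6):
After iteration 1: idx = 1, product = 1
After iteration 2: idx = 2, product = 2
After iteration 3: idx = 3, product = 6
After iteration 4: idx = 4, product = 24
After iteration 5: idx = 5, product = 120
Loop ends.

Final answer: 120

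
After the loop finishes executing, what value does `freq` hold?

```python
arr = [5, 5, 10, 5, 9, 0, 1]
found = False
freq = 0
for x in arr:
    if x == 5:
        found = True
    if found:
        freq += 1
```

Let's trace through this code step by step.

Initialize: arr = [5, 5, 10, 5, 9, 0, 1]
Initialize: found = False
Initialize: freq = 0
Entering loop: for x in arr:
After iteration 1: x = 5, found = True, freq = 1
After iteration 2: x = 5, found = True, freq = 2
After iteration 3: x = 10, found = True, freq = 3
After iteration 4: x = 5, found = True, freq = 4
After iteration 5: x = 9, found = True, freq = 5
After iteration 6: x = 0, found = True, freq = 6
After iteration 7: x = 1, found = True, freq = 7
Loop ends.

Final answer: 7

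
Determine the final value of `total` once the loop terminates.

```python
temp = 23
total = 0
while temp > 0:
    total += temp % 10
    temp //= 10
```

Let's trace through this code step by step.

Initialize: temp = 23
Initialize: total = 0
Entering loop: while temp > 0:
After iteration 1: temp = 2, total = 3
After iteration 2: temp = 0, total = 5
Loop ends.

Final answer: 5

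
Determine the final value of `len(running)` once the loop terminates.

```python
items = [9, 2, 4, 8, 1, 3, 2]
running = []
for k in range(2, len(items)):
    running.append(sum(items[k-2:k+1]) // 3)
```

Let's trace through this code step by step.

Initialize: items = [9, 2, 4, 8, 1, 3, 2]
Initialize: running = []
Entering loop: for k in range(2, len(items)):
After iteration 1: k = 2, running = [5]
After iteration 2: k = 3, running = [5, 4]
After iteration 3: k = 4, running = [5, 4, 4]
After iteration 4: k = 5, running = [5, 4, 4, 4]
After iteration 5: k = 6, running = [5, 4, 4, 4, 2]
Loop ends.
len(running) = 5

Final answer: 5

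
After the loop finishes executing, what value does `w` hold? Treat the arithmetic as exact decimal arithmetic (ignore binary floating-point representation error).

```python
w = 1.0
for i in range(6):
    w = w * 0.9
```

Let's trace through this code step by step.

Initialize: w = 1.0
Entering loop: for i in range(6):
After iteration 1: i = 0, w = 0.9
After iteration 2: i = 1, w = 0.81
After iteration 3: i = 2, w = 0.729
After iteration 4: i = 3, w = 0.6561
After iteration 5: i = 4, w = 0.59049
After iteration 6: i = 5, w = 0.531441
Loop ends.

Final answer: 0.531441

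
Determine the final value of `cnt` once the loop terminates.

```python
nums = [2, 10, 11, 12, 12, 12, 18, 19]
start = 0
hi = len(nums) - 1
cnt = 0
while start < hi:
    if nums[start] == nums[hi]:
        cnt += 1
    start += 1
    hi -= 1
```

Let's trace through this code step by step.

Initialize: nums = [2, 10, 11, 12, 12, 12, 18, 19]
Initialize: start = 0
Initialize: hi = 7
Initialize: cnt = 0
Entering loop: while start < hi:
After iteration 1: start = 1, hi = 6, cnt = 0
After iteration 2: start = 2, hi = 5, cnt = 0
After iteration 3: start = 3, hi = 4, cnt = 0
After iteration 4: start = 4, hi = 3, cnt = 1
Loop ends.

Final answer: 1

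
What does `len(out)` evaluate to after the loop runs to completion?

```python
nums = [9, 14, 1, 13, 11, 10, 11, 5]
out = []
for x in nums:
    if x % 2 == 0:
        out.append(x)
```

Let's trace through this code step by step.

Initialize: nums = [9, 14, 1, 13, 11, 10, 11, 5]
Initialize: out = []
Entering loop: for x in nums:
After iteration 1: x = 9, out = []
After iteration 2: x = 14, out = [14]
After iteration 3: x = 1, out = [14]
After iteration 4: x = 13, out = [14]
After iteration 5: x = 11, out = [14]
After iteration 6: x = 10, out = [14, 10]
After iteration 7: x = 11, out = [14, 10]
After iteration 8: x = 5, out = [14, 10]
Loop ends.
len(out) = 2

Final answer: 2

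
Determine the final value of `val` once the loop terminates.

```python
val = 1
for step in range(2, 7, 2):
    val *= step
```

Let's trace through this code step by step.

Initialize: val = 1
Entering loop: for step in range(2, 7, 2):
After iteration 1: step = 2, val = 2
After iteration 2: step = 4, val = 8
After iteration 3: step = 6, val = 48
Loop ends.

Final answer: 48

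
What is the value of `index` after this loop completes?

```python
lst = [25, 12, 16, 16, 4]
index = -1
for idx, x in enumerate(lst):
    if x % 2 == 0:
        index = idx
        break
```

Let's trace through this code step by step.

Initialize: lst = [25, 12, 16, 16, 4]
Initialize: index = -1
Entering loop: for idx, x in enumerate(lst):
After iteration 1: idx = 0, x = 25, index = -1
After iteration 2: idx = 1, x = 12, index = 1
Loop ends.

Final answer: 1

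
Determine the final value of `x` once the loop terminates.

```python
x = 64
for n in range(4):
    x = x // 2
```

Let's trace through this code step by step.

Initialize: x = 64
Entering loop: for n in range(4):
After iteration 1: n = 0, x = 32
After iteration 2: n = 1, x = 16
After iteration 3: n = 2, x = 8
After iteration 4: n = 3, x = 4
Loop ends.

Final answer: 4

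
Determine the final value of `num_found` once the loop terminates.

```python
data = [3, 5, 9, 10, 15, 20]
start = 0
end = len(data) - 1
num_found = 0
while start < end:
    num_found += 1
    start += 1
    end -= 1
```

Let's trace through this code step by step.

Initialize: data = [3, 5, 9, 10, 15, 20]
Initialize: start = 0
Initialize: end = 5
Initialize: num_found = 0
Entering loop: while start < end:
After iteration 1: start = 1, end = 4, num_found = 1
After iteration 2: start = 2, end = 3, num_found = 2
After iteration 3: start = 3, end = 2, num_found = 3
Loop ends.

Final answer: 3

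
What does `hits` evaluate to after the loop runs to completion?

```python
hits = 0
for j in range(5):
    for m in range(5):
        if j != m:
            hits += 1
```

Let's trace through this code step by step.

Initialize: hits = 0
Entering loop: for j in range(5):
After iteration 1: j = 0, hits = 4
After iteration 2: j = 1, hits = 8
After iteration 3: j = 2, hits = 12
After iteration 4: j = 3, hits = 16
After iteration 5: j = 4, hits = 20
Loop ends.

Final answer: 20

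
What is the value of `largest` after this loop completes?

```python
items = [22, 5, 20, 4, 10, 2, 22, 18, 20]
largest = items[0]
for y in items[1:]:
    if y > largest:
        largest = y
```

Let's trace through this code step by step.

Initialize: items = [22, 5, 20, 4, 10, 2, 22, 18, 20]
Initialize: largest = 22
Entering loop: for y in items[1:]:
After iteration 1: y = 5, largest = 22
After iteration 2: y = 20, largest = 22
After iteration 3: y = 4, largest = 22
After iteration 4: y = 10, largest = 22
After iteration 5: y = 2, largest = 22
After iteration 6: y = 22, largest = 22
After iteration 7: y = 18, largest = 22
After iteration 8: y = 20, largest = 22
Loop ends.

Final answer: 22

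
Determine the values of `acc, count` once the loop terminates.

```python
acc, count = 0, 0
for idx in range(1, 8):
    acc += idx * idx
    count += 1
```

Let's trace through this code step by step.

Initialize: acc = 0
Initialize: count = 0
Entering loop: for idx in range(1, 8):
After iteration 1: idx = 1, acc = 1, count = 1
After iteration 2: idx = 2, acc = 5, count = 2
After iteration 3: idx = 3, acc = 14, count = 3
After iteration 4: idx = 4, acc = 30, count = 4
After iteration 5: idx = 5, acc = 55, count = 5
After iteration 6: idx = 6, acc = 91, count = 6
After iteration 7: idx = 7, acc = 140, count = 7
Loop ends.

Final answer: 140, 7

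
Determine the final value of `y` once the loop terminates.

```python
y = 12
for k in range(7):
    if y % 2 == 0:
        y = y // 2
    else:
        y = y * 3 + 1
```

Let's trace through this code step by step.

Initialize: y = 12
Entering loop: for k in range(7):
After iteration 1: k = 0, y = 6
After iteration 2: k = 1, y = 3
After iteration 3: k = 2, y = 10
After iteration 4: k = 3, y = 5
After iteration 5: k = 4, y = 16
After iteration 6: k = 5, y = 8
After iteration 7: k = 6, y = 4
Loop ends.

Final answer: 4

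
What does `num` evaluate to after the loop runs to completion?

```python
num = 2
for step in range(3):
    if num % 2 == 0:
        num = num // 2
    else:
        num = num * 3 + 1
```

Let's trace through this code step by step.

Initialize: num = 2
Entering loop: for step in range(3):
After iteration 1: step = 0, num = 1
After iteration 2: step = 1, num = 4
After iteration 3: step = 2, num = 2
Loop ends.

Final answer: 2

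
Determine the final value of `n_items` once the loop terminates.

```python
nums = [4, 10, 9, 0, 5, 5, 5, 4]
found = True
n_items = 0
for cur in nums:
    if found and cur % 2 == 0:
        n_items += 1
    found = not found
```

Let's trace through this code step by step.

Initialize: nums = [4, 10, 9, 0, 5, 5, 5, 4]
Initialize: found = True
Initialize: n_items = 0
Entering loop: for cur in nums:
After iteration 1: cur = 4, found = False, n_items = 1
After iteration 2: cur = 10, found = True, n_items = 1
After iteration 3: cur = 9, found = False, n_items = 1
After iteration 4: cur = 0, found = True, n_items = 1
After iteration 5: cur = 5, found = False, n_items = 1
After iteration 6: cur = 5, found = True, n_items = 1
After iteration 7: cur = 5, found = False, n_items = 1
After iteration 8: cur = 4, found = True, n_items = 1
Loop ends.

Final answer: 1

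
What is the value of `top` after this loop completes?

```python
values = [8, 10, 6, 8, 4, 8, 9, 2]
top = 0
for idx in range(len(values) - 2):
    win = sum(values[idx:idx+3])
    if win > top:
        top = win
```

Let's trace through this code step by step.

Initialize: values = [8, 10, 6, 8, 4, 8, 9, 2]
Initialize: top = 0
Entering loop: for idx in range(len(values) - 2):
After iteration 1: idx = 0, top = 24, win = 24
After iteration 2: idx = 1, top = 24, win = 24
After iteration 3: idx = 2, top = 24, win = 18
After iteration 4: idx = 3, top = 24, win = 20
After iteration 5: idx = 4, top = 24, win = 21
After iteration 6: idx = 5, top = 24, win = 19
Loop ends.

Final answer: 24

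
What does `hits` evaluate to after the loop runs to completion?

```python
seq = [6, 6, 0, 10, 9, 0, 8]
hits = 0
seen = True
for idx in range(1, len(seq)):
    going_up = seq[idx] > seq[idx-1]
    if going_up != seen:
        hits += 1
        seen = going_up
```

Let's trace through this code step by step.

Initialize: seq = [6, 6, 0, 10, 9, 0, 8]
Initialize: hits = 0
Initialize: seen = True
Entering loop: for idx in range(1, len(seq)):
After iteration 1: idx = 1, hits = 1, seen = False, going_up = False
After iteration 2: idx = 2, hits = 1, seen = False, going_up = False
After iteration 3: idx = 3, hits = 2, seen = True, going_up = True
After iteration 4: idx = 4, hits = 3, seen = False, going_up = False
After iteration 5: idx = 5, hits = 3, seen = False, going_up = False
After iteration 6: idx = 6, hits = 4, seen = True, going_up = True
Loop ends.

Final answer: 4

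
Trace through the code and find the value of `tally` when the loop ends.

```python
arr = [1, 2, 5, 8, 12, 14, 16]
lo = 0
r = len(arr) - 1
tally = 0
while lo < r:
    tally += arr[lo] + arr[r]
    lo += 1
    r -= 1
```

Let's trace through this code step by step.

Initialize: arr = [1, 2, 5, 8, 12, 14, 16]
Initialize: lo = 0
Initialize: r = 6
Initialize: tally = 0
Entering loop: while lo < r:
After iteration 1: lo = 1, r = 5, tally = 17
After iteration 2: lo = 2, r = 4, tally = 33
After iteration 3: lo = 3, r = 3, tally = 50
Loop ends.

Final answer: 50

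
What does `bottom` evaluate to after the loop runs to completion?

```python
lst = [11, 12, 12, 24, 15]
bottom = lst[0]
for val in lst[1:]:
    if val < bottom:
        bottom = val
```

Let's trace through this code step by step.

Initialize: lst = [11, 12, 12, 24, 15]
Initialize: bottom = 11
Entering loop: for val in lst[1:]:
After iteration 1: val = 12, bottom = 11
After iteration 2: val = 12, bottom = 11
After iteration 3: val = 24, bottom = 11
After iteration 4: val = 15, bottom = 11
Loop ends.

Final answer: 11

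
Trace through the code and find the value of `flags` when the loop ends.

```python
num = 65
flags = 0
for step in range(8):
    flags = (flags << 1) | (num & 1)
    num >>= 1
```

Let's trace through this code step by step.

Initialize: num = 65
Initialize: flags = 0
Entering loop: for step in range(8):
After iteration 1: step = 0, num = 32, flags = 1
After iteration 2: step = 1, num = 16, flags = 2
After iteration 3: step = 2, num = 8, flags = 4
After iteration 4: step = 3, num = 4, flags = 8
After iteration 5: step = 4, num = 2, flags = 16
After iteration 6: step = 5, num = 1, flags = 32
After iteration 7: step = 6, num = 0, flags = 65
After iteration 8: step = 7, num = 0, flags = 130
Loop ends.

Final answer: 130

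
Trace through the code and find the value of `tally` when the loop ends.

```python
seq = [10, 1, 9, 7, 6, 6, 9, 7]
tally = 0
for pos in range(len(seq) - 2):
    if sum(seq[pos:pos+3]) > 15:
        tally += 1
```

Let's trace through this code step by step.

Initialize: seq = [10, 1, 9, 7, 6, 6, 9, 7]
Initialize: tally = 0
Entering loop: for pos in range(len(seq) - 2):
After iteration 1: pos = 0, tally = 1
After iteration 2: pos = 1, tally = 2
After iteration 3: pos = 2, tally = 3
After iteration 4: pos = 3, tally = 4
After iteration 5: pos = 4, tally = 5
After iteration 6: pos = 5, tally = 6
Loop ends.

Final answer: 6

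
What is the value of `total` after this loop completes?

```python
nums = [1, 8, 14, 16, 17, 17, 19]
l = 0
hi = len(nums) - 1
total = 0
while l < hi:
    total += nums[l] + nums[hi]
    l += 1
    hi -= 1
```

Let's trace through this code step by step.

Initialize: nums = [1, 8, 14, 16, 17, 17, 19]
Initialize: l = 0
Initialize: hi = 6
Initialize: total = 0
Entering loop: while l < hi:
After iteration 1: l = 1, hi = 5, total = 20
After iteration 2: l = 2, hi = 4, total = 45
After iteration 3: l = 3, hi = 3, total = 76
Loop ends.

Final answer: 76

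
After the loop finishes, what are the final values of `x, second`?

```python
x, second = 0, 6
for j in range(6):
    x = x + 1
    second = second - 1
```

Let's trace through this code step by step.

Initialize: x = 0
Initialize: second = 6
Entering loop: for j in range(6):
After iteration 1: j = 0, x = 1, second = 5
After iteration 2: j = 1, x = 2, second = 4
After iteration 3: j = 2, x = 3, second = 3
After iteration 4: j = 3, x = 4, second = 2
After iteration 5: j = 4, x = 5, second = 1
After iteration 6: j = 5, x = 6, second = 0
Loop ends.

Final answer: 6, 0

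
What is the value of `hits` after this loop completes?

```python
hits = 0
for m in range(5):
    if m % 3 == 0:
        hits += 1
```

Let's trace through this code step by step.

Initialize: hits = 0
Entering loop: for m in range(5):
After iteration 1: m = 0, hits = 1
After iteration 2: m = 1, hits = 1
After iteration 3: m = 2, hits = 1
After iteration 4: m = 3, hits = 2
After iteration 5: m = 4, hits = 2
Loop ends.

Final answer: 2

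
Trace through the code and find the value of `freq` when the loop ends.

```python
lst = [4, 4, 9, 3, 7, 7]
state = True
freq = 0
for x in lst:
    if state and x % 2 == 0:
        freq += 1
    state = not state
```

Let's trace through this code step by step.

Initialize: lst = [4, 4, 9, 3, 7, 7]
Initialize: state = True
Initialize: freq = 0
Entering loop: for x in lst:
After iteration 1: x = 4, state = False, freq = 1
After iteration 2: x = 4, state = True, freq = 1
After iteration 3: x = 9, state = False, freq = 1
After iteration 4: x = 3, state = True, freq = 1
After iteration 5: x = 7, state = False, freq = 1
After iteration 6: x = 7, state = True, freq = 1
Loop ends.

Final answer: 1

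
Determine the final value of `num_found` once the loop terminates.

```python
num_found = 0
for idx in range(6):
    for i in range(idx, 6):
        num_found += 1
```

Let's trace through this code step by step.

Initialize: num_found = 0
Entering loop: for idx in range(6):
After iteration 1: idx = 0, num_found = 6
After iteration 2: idx = 1, num_found = 11
After iteration 3: idx = 2, num_found = 15
After iteration 4: idx = 3, num_found = 18
After iteration 5: idx = 4, num_found = 20
After iteration 6: idx = 5, num_found = 21
Loop ends.

Final answer: 21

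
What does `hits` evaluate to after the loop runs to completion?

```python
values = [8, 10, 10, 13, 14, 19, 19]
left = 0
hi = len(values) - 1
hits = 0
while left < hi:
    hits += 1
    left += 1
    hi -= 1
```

Let's trace through this code step by step.

Initialize: values = [8, 10, 10, 13, 14, 19, 19]
Initialize: left = 0
Initialize: hi = 6
Initialize: hits = 0
Entering loop: while left < hi:
After iteration 1: left = 1, hi = 5, hits = 1
After iteration 2: left = 2, hi = 4, hits = 2
After iteration 3: left = 3, hi = 3, hits = 3
Loop ends.

Final answer: 3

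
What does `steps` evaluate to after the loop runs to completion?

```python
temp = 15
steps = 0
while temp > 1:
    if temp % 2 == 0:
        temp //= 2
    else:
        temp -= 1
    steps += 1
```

Let's trace through this code step by step.

Initialize: temp = 15
Initialize: steps = 0
Entering loop: while temp > 1:
After iteration 1: temp = 14, steps = 1
After iteration 2: temp = 7, steps = 2
After iteration 3: temp = 6, steps = 3
After iteration 4: temp = 3, steps = 4
After iteration 5: temp = 2, steps = 5
After iteration 6: temp = 1, steps = 6
Loop ends.

Final answer: 6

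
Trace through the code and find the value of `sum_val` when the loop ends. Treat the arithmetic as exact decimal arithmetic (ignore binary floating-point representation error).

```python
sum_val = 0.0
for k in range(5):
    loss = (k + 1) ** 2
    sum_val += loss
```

Let's trace through this code step by step.

Initialize: sum_val = 0.0
Entering loop: for k in range(5):
After iteration 1: k = 0, sum_val = 1.0, loss = 1
After iteration 2: k = 1, sum_val = 5.0, loss = 4
After iteration 3: k = 2, sum_val = 14.0, loss = 9
After iteration 4: k = 3, sum_val = 30.0, loss = 16
After iteration 5: k = 4, sum_val = 55.0, loss = 25
Loop ends.

Final answer: 55.0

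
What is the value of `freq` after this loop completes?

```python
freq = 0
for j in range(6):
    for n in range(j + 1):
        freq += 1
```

Let's trace through this code step by step.

Initialize: freq = 0
Entering loop: for j in range(6):
After iteration 1: j = 0, freq = 1, n = 0
After iteration 2: j = 1, freq = 3, n = 1
After iteration 3: j = 2, freq = 6, n = 2
After iteration 4: j = 3, freq = 10, n = 3
After iteration 5: j = 4, freq = 15, n = 4
After iteration 6: j = 5, freq = 21, n = 5
Loop ends.

Final answer: 21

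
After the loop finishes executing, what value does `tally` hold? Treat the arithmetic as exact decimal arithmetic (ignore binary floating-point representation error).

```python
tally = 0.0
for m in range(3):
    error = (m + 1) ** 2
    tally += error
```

Let's trace through this code step by step.

Initialize: tally = 0.0
Entering loop: for m in range(3):
After iteration 1: m = 0, tally = 1.0, error = 1
After iteration 2: m = 1, tally = 5.0, error = 4
After iteration 3: m = 2, tally = 14.0, error = 9
Loop ends.

Final answer: 14.0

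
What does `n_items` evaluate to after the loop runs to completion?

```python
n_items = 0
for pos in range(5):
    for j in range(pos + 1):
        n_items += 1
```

Let's trace through this code step by step.

Initialize: n_items = 0
Entering loop: for pos in range(5):
After iteration 1: pos = 0, n_items = 1, j = 0
After iteration 2: pos = 1, n_items = 3, j = 1
After iteration 3: pos = 2, n_items = 6, j = 2
After iteration 4: pos = 3, n_items = 10, j = 3
After iteration 5: pos = 4, n_items = 15, j = 4
Loop ends.

Final answer: 15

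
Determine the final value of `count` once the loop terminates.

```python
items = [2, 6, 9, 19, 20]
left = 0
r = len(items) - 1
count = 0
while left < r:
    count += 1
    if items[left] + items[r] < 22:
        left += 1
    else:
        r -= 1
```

Let's trace through this code step by step.

Initialize: items = [2, 6, 9, 19, 20]
Initialize: left = 0
Initialize: r = 4
Initialize: count = 0
Entering loop: while left < r:
After iteration 1: left = 0, r = 3, count = 1
After iteration 2: left = 1, r = 3, count = 2
After iteration 3: left = 1, r = 2, count = 3
After iteration 4: left = 2, r = 2, count = 4
Loop ends.

Final answer: 4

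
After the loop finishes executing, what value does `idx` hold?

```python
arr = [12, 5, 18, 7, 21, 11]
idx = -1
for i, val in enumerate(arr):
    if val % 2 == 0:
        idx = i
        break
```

Let's trace through this code step by step.

Initialize: arr = [12, 5, 18, 7, 21, 11]
Initialize: idx = -1
Entering loop: for i, val in enumerate(arr):
After iteration 1: i = 0, val = 12, idx = 0
Loop ends.

Final answer: 0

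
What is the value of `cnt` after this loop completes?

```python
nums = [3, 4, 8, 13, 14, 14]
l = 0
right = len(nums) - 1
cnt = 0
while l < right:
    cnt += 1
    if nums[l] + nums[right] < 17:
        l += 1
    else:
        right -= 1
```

Let's trace through this code step by step.

Initialize: nums = [3, 4, 8, 13, 14, 14]
Initialize: l = 0
Initialize: right = 5
Initialize: cnt = 0
Entering loop: while l < right:
After iteration 1: l = 0, right = 4, cnt = 1
After iteration 2: l = 0, right = 3, cnt = 2
After iteration 3: l = 1, right = 3, cnt = 3
After iteration 4: l = 1, right = 2, cnt = 4
After iteration 5: l = 2, right = 2, cnt = 5
Loop ends.

Final answer: 5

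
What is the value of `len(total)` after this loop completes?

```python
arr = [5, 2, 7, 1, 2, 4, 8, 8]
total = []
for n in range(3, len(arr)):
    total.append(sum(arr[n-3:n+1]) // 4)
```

Let's trace through this code step by step.

Initialize: arr = [5, 2, 7, 1, 2, 4, 8, 8]
Initialize: total = []
Entering loop: for n in range(3, len(arr)):
After iteration 1: n = 3, total = [3]
After iteration 2: n = 4, total = [3, 3]
After iteration 3: n = 5, total = [3, 3, 3]
After iteration 4: n = 6, total = [3, 3, 3, 3]
After iteration 5: n = 7, total = [3, 3, 3, 3, 5]
Loop ends.
len(total) = 5

Final answer: 5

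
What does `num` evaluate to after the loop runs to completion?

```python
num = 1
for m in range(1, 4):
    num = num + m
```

Let's trace through this code step by step.

Initialize: num = 1
Entering loop: for m in range(1, 4):
After iteration 1: m = 1, num = 2
After iteration 2: m = 2, num = 4
After iteration 3: m = 3, num = 7
Loop ends.

Final answer: 7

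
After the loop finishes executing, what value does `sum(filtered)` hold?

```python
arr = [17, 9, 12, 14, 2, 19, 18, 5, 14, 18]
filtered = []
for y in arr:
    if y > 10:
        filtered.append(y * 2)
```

Let's trace through this code step by step.

Initialize: arr = [17, 9, 12, 14, 2, 19, 18, 5, 14, 18]
Initialize: filtered = []
Entering loop: for y in arr:
After iteration 1: y = 17, filtered = [34]
After iteration 2: y = 9, filtered = [34]
After iteration 3: y = 12, filtered = [34, 24]
After iteration 4: y = 14, filtered = [34, 24, 28]
After iteration 5: y = 2, filtered = [34, 24, 28]
After iteration 6: y = 19, filtered = [34, 24, 28, 38]
After iteration 7: y = 18, filtered = [34, 24, 28, 38, 36]
After iteration 8: y = 5, filtered = [34, 24, 28, 38, 36]
After iteration 9: y = 14, filtered = [34, 24, 28, 38, 36, 28]
After iteration 10: y = 18, filtered = [34, 24, 28, 38, 36, 28, 36]
Loop ends.
sum(filtered) = 224

Final answer: 224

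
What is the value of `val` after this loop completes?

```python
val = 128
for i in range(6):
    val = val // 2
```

Let's trace through this code step by step.

Initialize: val = 128
Entering loop: for i in range(6):
After iteration 1: i = 0, val = 64
After iteration 2: i = 1, val = 32
After iteration 3: i = 2, val = 16
After iteration 4: i = 3, val = 8
After iteration 5: i = 4, val = 4
After iteration 6: i = 5, val = 2
Loop ends.

Final answer: 2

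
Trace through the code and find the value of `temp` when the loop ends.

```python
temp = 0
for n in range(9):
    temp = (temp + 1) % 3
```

Let's trace through this code step by step.

Initialize: temp = 0
Entering loop: for n in range(9):
After iteration 1: n = 0, temp = 1
After iteration 2: n = 1, temp = 2
After iteration 3: n = 2, temp = 0
After iteration 4: n = 3, temp = 1
After iteration 5: n = 4, temp = 2
After iteration 6: n = 5, temp = 0
After iteration 7: n = 6, temp = 1
After iteration 8: n = 7, temp = 2
After iteration 9: n = 8, temp = 0
Loop ends.

Final answer: 0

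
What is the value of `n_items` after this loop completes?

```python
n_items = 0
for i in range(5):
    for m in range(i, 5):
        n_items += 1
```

Let's trace through this code step by step.

Initialize: n_items = 0
Entering loop: for i in range(5):
After iteration 1: i = 0, n_items = 5
After iteration 2: i = 1, n_items = 9
After iteration 3: i = 2, n_items = 12
After iteration 4: i = 3, n_items = 14
After iteration 5: i = 4, n_items = 15
Loop ends.

Final answer: 15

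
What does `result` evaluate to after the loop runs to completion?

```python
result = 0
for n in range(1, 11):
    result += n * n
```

Let's trace through this code step by step.

Initialize: result = 0
Entering loop: for n in range(1, 11):
After iteration 1: n = 1, result = 1
After iteration 2: n = 2, result = 5
After iteration 3: n = 3, result = 14
After iteration 4: n = 4, result = 30
After iteration 5: n = 5, result = 55
After iteration 6: n = 6, result = 91
After iteration 7: n = 7, result = 140
After iteration 8: n = 8, result = 204
After iteration 9: n = 9, result = 285
After iteration 10: n = 10, result = 385
Loop ends.

Final answer: 385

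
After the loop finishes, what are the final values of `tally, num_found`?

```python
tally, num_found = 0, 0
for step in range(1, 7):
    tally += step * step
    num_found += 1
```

Let's trace through this code step by step.

Initialize: tally = 0
Initialize: num_found = 0
Entering loop: for step in range(1, 7):
After iteration 1: step = 1, tally = 1, num_found = 1
After iteration 2: step = 2, tally = 5, num_found = 2
After iteration 3: step = 3, tally = 14, num_found = 3
After iteration 4: step = 4, tally = 30, num_found = 4
After iteration 5: step = 5, tally = 55, num_found = 5
After iteration 6: step = 6, tally = 91, num_found = 6
Loop ends.

Final answer: 91, 6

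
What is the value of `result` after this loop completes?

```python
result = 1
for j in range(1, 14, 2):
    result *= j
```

Let's trace through this code step by step.

Initialize: result = 1
Entering loop: for j in range(1, 14, 2):
After iteration 1: j = 1, result = 1
After iteration 2: j = 3, result = 3
After iteration 3: j = 5, result = 15
After iteration 4: j = 7, result = 105
After iteration 5: j = 9, result = 945
After iteration 6: j = 11, result = 10395
After iteration 7: j = 13, result = 135135
Loop ends.

Final answer: 135135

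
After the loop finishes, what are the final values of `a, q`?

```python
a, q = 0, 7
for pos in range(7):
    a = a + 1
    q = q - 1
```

Let's trace through this code step by step.

Initialize: a = 0
Initialize: q = 7
Entering loop: for pos in range(7):
After iteration 1: pos = 0, a = 1, q = 6
After iteration 2: pos = 1, a = 2, q = 5
After iteration 3: pos = 2, a = 3, q = 4
After iteration 4: pos = 3, a = 4, q = 3
After iteration 5: pos = 4, a = 5, q = 2
After iteration 6: pos = 5, a = 6, q = 1
After iteration 7: pos = 6, a = 7, q = 0
Loop ends.

Final answer: 7, 0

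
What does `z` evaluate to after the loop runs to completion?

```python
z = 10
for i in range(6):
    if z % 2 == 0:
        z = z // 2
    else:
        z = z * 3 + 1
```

Let's trace through this code step by step.

Initialize: z = 10
Entering loop: for i in range(6):
After iteration 1: i = 0, z = 5
After iteration 2: i = 1, z = 16
After iteration 3: i = 2, z = 8
After iteration 4: i = 3, z = 4
After iteration 5: i = 4, z = 2
After iteration 6: i = 5, z = 1
Loop ends.

Final answer: 1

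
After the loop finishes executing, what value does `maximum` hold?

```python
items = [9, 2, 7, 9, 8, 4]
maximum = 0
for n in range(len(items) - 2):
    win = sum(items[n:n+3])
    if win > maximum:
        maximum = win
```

Let's trace through this code step by step.

Initialize: items = [9, 2, 7, 9, 8, 4]
Initialize: maximum = 0
Entering loop: for n in range(len(items) - 2):
After iteration 1: n = 0, maximum = 18, win = 18
After iteration 2: n = 1, maximum = 18, win = 18
After iteration 3: n = 2, maximum = 24, win = 24
After iteration 4: n = 3, maximum = 24, win = 21
Loop ends.

Final answer: 24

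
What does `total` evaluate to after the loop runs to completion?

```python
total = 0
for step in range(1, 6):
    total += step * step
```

Let's trace through this code step by step.

Initialize: total = 0
Entering loop: for step in range(1, 6):
After iteration 1: step = 1, total = 1
After iteration 2: step = 2, total = 5
After iteration 3: step = 3, total = 14
After iteration 4: step = 4, total = 30
After iteration 5: step = 5, total = 55
Loop ends.

Final answer: 55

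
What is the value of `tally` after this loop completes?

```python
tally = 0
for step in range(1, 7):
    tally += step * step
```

Let's trace through this code step by step.

Initialize: tally = 0
Entering loop: for step in range(1, 7):
After iteration 1: step = 1, tally = 1
After iteration 2: step = 2, tally = 5
After iteration 3: step = 3, tally = 14
After iteration 4: step = 4, tally = 30
After iteration 5: step = 5, tally = 55
After iteration 6: step = 6, tally = 91
Loop ends.

Final answer: 91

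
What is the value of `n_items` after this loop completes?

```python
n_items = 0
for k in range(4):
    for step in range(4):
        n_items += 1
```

Let's trace through this code step by step.

Initialize: n_items = 0
Entering loop: for k in range(4):
After iteration 1: k = 0, n_items = 4
After iteration 2: k = 1, n_items = 8
After iteration 3: k = 2, n_items = 12
After iteration 4: k = 3, n_items = 16
Loop ends.

Final answer: 16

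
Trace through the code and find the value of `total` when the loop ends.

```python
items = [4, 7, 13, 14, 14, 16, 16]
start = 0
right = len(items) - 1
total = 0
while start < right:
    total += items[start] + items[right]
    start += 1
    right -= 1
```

Let's trace through this code step by step.

Initialize: items = [4, 7, 13, 14, 14, 16, 16]
Initialize: start = 0
Initialize: right = 6
Initialize: total = 0
Entering loop: while start < right:
After iteration 1: start = 1, right = 5, total = 20
After iteration 2: start = 2, right = 4, total = 43
After iteration 3: start = 3, right = 3, total = 70
Loop ends.

Final answer: 70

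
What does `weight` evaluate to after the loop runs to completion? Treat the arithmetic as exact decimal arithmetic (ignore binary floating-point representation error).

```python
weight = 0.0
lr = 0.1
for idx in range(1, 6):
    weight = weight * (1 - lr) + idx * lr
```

Let's trace through this code step by step.

Initialize: weight = 0.0
Initialize: lr = 0.1
Entering loop: for idx in range(1, 6):
After iteration 1: idx = 1, weight = 0.1
After iteration 2: idx = 2, weight = 0.29
After iteration 3: idx = 3, weight = 0.561
After iteration 4: idx = 4, weight = 0.9049
After iteration 5: idx = 5, weight = 1.31441
Loop ends.

Final answer: 1.31441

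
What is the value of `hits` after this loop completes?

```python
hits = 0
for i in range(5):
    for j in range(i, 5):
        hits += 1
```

Let's trace through this code step by step.

Initialize: hits = 0
Entering loop: for i in range(5):
After iteration 1: i = 0, hits = 5
After iteration 2: i = 1, hits = 9
After iteration 3: i = 2, hits = 12
After iteration 4: i = 3, hits = 14
After iteration 5: i = 4, hits = 15
Loop ends.

Final answer: 15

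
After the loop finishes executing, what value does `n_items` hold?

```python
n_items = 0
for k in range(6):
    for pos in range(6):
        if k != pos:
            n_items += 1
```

Let's trace through this code step by step.

Initialize: n_items = 0
Entering loop: for k in range(6):
After iteration 1: k = 0, n_items = 5
After iteration 2: k = 1, n_items = 10
After iteration 3: k = 2, n_items = 15
After iteration 4: k = 3, n_items = 20
After iteration 5: k = 4, n_items = 25
After iteration 6: k = 5, n_items = 30
Loop ends.

Final answer: 30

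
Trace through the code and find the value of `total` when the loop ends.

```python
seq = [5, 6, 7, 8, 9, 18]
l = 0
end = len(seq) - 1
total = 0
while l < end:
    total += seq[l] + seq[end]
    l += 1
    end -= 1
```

Let's trace through this code step by step.

Initialize: seq = [5, 6, 7, 8, 9, 18]
Initialize: l = 0
Initialize: end = 5
Initialize: total = 0
Entering loop: while l < end:
After iteration 1: l = 1, end = 4, total = 23
After iteration 2: l = 2, end = 3, total = 38
After iteration 3: l = 3, end = 2, total = 53
Loop ends.

Final answer: 53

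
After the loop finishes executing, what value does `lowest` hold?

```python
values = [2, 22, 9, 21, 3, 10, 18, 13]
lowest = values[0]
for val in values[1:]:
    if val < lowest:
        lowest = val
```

Let's trace through this code step by step.

Initialize: values = [2, 22, 9, 21, 3, 10, 18, 13]
Initialize: lowest = 2
Entering loop: for val in values[1:]:
After iteration 1: val = 22, lowest = 2
After iteration 2: val = 9, lowest = 2
After iteration 3: val = 21, lowest = 2
After iteration 4: val = 3, lowest = 2
After iteration 5: val = 10, lowest = 2
After iteration 6: val = 18, lowest = 2
After iteration 7: val = 13, lowest = 2
Loop ends.

Final answer: 2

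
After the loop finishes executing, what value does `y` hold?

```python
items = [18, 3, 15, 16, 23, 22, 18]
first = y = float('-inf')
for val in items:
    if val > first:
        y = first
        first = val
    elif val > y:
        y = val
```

Let's trace through this code step by step.

Initialize: items = [18, 3, 15, 16, 23, 22, 18]
Initialize: first = -inf
Initialize: y = -inf
Entering loop: for val in items:
After iteration 1: val = 18, first = 18, y = -inf
After iteration 2: val = 3, first = 18, y = 3
After iteration 3: val = 15, first = 18, y = 15
After iteration 4: val = 16, first = 18, y = 16
After iteration 5: val = 23, first = 23, y = 18
After iteration 6: val = 22, first = 23, y = 22
After iteration 7: val = 18, first = 23, y = 22
Loop ends.

Final answer: 22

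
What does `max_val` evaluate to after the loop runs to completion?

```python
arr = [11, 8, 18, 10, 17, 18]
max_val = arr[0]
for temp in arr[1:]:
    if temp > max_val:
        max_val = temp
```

Let's trace through this code step by step.

Initialize: arr = [11, 8, 18, 10, 17, 18]
Initialize: max_val = 11
Entering loop: for temp in arr[1:]:
After iteration 1: temp = 8, max_val = 11
After iteration 2: temp = 18, max_val = 18
After iteration 3: temp = 10, max_val = 18
After iteration 4: temp = 17, max_val = 18
After iteration 5: temp = 18, max_val = 18
Loop ends.

Final answer: 18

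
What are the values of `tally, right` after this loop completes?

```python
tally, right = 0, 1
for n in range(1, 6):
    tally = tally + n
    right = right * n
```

Let's trace through this code step by step.

Initialize: tally = 0
Initialize: right = 1
Entering loop: for n in range(1, 6):
After iteration 1: n = 1, tally = 1, right = 1
After iteration 2: n = 2, tally = 3, right = 2
After iteration 3: n = 3, tally = 6, right = 6
After iteration 4: n = 4, tally = 10, right = 24
After iteration 5: n = 5, tally = 15, right = 120
Loop ends.

Final answer: 15, 120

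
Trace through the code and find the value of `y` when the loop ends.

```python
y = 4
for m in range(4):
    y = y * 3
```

Let's trace through this code step by step.

Initialize: y = 4
Entering loop: for m in range(4):
After iteration 1: m = 0, y = 12
After iteration 2: m = 1, y = 36
After iteration 3: m = 2, y = 108
After iteration 4: m = 3, y = 324
Loop ends.

Final answer: 324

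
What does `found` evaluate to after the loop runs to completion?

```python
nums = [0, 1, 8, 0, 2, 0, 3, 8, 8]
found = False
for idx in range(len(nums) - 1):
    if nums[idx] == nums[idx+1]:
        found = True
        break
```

Let's trace through this code step by step.

Initialize: nums = [0, 1, 8, 0, 2, 0, 3, 8, 8]
Initialize: found = False
Entering loop: for idx in range(len(nums) - 1):
After iteration 1: idx = 0, found = False
After iteration 2: idx = 1, found = False
After iteration 3: idx = 2, found = False
After iteration 4: idx = 3, found = False
After iteration 5: idx = 4, found = False
After iteration 6: idx = 5, found = False
After iteration 7: idx = 6, found = False
After iteration 8: idx = 7, found = True
Loop ends.

Final answer: True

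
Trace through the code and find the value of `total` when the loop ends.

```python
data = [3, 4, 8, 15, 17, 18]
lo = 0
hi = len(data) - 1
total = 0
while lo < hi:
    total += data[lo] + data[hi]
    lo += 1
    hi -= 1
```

Let's trace through this code step by step.

Initialize: data = [3, 4, 8, 15, 17, 18]
Initialize: lo = 0
Initialize: hi = 5
Initialize: total = 0
Entering loop: while lo < hi:
After iteration 1: lo = 1, hi = 4, total = 21
After iteration 2: lo = 2, hi = 3, total = 42
After iteration 3: lo = 3, hi = 2, total = 65
Loop ends.

Final answer: 65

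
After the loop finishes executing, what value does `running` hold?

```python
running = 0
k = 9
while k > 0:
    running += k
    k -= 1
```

Let's trace through this code step by step.

Initialize: running = 0
Initialize: k = 9
Entering loop: while k > 0:
After iteration 1: running = 9, k = 8
After iteration 2: running = 17, k = 7
After iteration 3: running = 24, k = 6
After iteration 4: running = 30, k = 5
After iteration 5: running = 35, k = 4
After iteration 6: running = 39, k = 3
After iteration 7: running = 42, k = 2
After iteration 8: running = 44, k = 1
After iteration 9: running = 45, k = 0
Loop ends.

Final answer: 45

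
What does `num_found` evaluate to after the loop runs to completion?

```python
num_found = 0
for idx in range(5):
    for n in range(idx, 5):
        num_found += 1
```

Let's trace through this code step by step.

Initialize: num_found = 0
Entering loop: for idx in range(5):
After iteration 1: idx = 0, num_found = 5
After iteration 2: idx = 1, num_found = 9
After iteration 3: idx = 2, num_found = 12
After iteration 4: idx = 3, num_found = 14
After iteration 5: idx = 4, num_found = 15
Loop ends.

Final answer: 15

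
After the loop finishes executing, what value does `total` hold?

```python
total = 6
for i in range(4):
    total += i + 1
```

Let's trace through this code step by step.

Initialize: total = 6
Entering loop: for i in range(4):
After iteration 1: i = 0, total = 7
After iteration 2: i = 1, total = 9
After iteration 3: i = 2, total = 12
After iteration 4: i = 3, total = 16
Loop ends.

Final answer: 16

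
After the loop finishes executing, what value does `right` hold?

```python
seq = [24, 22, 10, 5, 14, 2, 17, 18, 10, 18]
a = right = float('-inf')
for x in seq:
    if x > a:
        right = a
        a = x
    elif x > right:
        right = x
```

Let's trace through this code step by step.

Initialize: seq = [24, 22, 10, 5, 14, 2, 17, 18, 10, 18]
Initialize: a = -inf
Initialize: right = -inf
Entering loop: for x in seq:
After iteration 1: x = 24, a = 24, right = -inf
After iteration 2: x = 22, a = 24, right = 22
After iteration 3: x = 10, a = 24, right = 22
After iteration 4: x = 5, a = 24, right = 22
After iteration 5: x = 14, a = 24, right = 22
After iteration 6: x = 2, a = 24, right = 22
After iteration 7: x = 17, a = 24, right = 22
After iteration 8: x = 18, a = 24, right = 22
After iteration 9: x = 10, a = 24, right = 22
After iteration 10: x = 18, a = 24, right = 22
Loop ends.

Final answer: 22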